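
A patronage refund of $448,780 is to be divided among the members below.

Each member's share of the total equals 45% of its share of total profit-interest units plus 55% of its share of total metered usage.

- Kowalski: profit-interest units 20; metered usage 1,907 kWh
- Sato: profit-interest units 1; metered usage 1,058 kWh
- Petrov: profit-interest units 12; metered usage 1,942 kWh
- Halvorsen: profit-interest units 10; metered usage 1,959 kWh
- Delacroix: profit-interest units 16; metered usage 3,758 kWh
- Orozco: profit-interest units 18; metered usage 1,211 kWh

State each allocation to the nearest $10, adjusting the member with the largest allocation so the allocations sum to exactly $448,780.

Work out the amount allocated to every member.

Totals — profit-interest units 77, metered usage 11,835.
Composite weights (45% profit-interest units + 55% metered usage): Kowalski 0.2055; Sato 0.0550; Petrov 0.1604; Halvorsen 0.1495; Delacroix 0.2681; Orozco 0.1615.
Unrounded shares: Kowalski 92,226.91; Sato 24,688.23; Petrov 71,974.95; Halvorsen 67,084.02; Delacroix 120,340.13; Orozco 72,465.76.
At nearest $10: Kowalski $92,230; Sato $24,690; Petrov $71,970; Halvorsen $67,080; Delacroix $120,340; Orozco $72,470. Sum = $448,780.
Sum already equals the total — no adjustment.

Kowalski: $92,230 · Sato: $24,690 · Petrov: $71,970 · Halvorsen: $67,080 · Delacroix: $120,340 · Orozco: $72,470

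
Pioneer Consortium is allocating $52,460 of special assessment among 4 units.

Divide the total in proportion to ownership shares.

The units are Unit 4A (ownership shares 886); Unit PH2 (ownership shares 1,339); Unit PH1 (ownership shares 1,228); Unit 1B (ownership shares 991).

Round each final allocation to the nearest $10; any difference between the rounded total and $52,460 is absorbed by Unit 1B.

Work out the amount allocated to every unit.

Total ownership shares = 4,444.
Raw shares: Unit 4A 886/4,444 × $52,460 = 10,458.95; Unit PH2 1,339/4,444 × $52,460 = 15,806.47; Unit PH1 1,228/4,444 × $52,460 = 14,496.15; Unit 1B 991/4,444 × $52,460 = 11,698.44.
After rounding ($10): Unit 4A $10,460; Unit PH2 $15,810; Unit PH1 $14,500; Unit 1B $11,700. Sum = $52,470.
Difference $52,460 − $52,470 = −$10 applied to Unit 1B: Unit 1B becomes $11,690.

Unit 4A: $10,460 · Unit PH2: $15,810 · Unit PH1: $14,500 · Unit 1B: $11,690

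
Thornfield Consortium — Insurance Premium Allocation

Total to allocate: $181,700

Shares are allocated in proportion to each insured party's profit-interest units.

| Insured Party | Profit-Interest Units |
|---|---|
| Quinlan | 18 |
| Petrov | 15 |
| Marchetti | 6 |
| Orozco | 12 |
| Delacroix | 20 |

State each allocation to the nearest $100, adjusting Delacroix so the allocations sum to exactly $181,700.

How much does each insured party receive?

Profit-interest units total: 71.
Proportional shares: Quinlan 18/71 × $181,700 = 46,064.79; Petrov 15/71 × $181,700 = 38,387.32; Marchetti 6/71 × $181,700 = 15,354.93; Orozco 12/71 × $181,700 = 30,709.86; Delacroix 20/71 × $181,700 = 51,183.10.
After rounding ($100): Quinlan $46,100; Petrov $38,400; Marchetti $15,400; Orozco $30,700; Delacroix $51,200. Sum = $181,800.
Difference $181,700 − $181,800 = −$100 applied to Delacroix: Delacroix becomes $51,100.

Quinlan: $46,100 | Petrov: $38,400 | Marchetti: $15,400 | Orozco: $30,700 | Delacroix: $51,100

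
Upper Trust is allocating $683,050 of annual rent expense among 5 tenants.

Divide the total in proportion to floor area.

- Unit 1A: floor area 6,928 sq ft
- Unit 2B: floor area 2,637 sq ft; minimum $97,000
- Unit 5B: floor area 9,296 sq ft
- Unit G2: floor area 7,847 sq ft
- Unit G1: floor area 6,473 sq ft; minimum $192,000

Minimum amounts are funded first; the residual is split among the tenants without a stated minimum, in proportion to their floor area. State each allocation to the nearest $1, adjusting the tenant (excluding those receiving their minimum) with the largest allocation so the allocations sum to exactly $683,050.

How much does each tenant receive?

Fund the minimums — Unit 2B $97,000; Unit G1 $192,000. Remaining pool $394,050.
Remaining pool split over remaining floor area 24,071: Unit 1A 113,413.58 → $113,414; Unit 5B 152,178.51 → $152,179; Unit G2 128,457.91 → $128,458.
Rounding difference −$1 applied to Unit 5B → $152,178.

Unit 1A: $113,414; Unit 2B: $97,000; Unit 5B: $152,178; Unit G2: $128,458; Unit G1: $192,000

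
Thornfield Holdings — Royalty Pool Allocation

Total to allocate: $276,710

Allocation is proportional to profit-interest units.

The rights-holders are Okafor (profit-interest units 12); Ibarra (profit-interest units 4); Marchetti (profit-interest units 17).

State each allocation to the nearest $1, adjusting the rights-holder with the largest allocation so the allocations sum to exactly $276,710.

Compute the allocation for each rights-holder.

Okafor: $100,622; Ibarra: $33,541; Marchetti: $142,547

Sum of profit-interest units: 33.
Raw shares: Okafor 12/33 × $276,710 = 100,621.82; Ibarra 4/33 × $276,710 = 33,540.61; Marchetti 17/33 × $276,710 = 142,547.58.
After rounding ($1): Okafor $100,622; Ibarra $33,541; Marchetti $142,548. Sum = $276,711.
Difference $276,710 − $276,711 = −$1 applied to largest allocation (Marchetti): Marchetti becomes $142,547.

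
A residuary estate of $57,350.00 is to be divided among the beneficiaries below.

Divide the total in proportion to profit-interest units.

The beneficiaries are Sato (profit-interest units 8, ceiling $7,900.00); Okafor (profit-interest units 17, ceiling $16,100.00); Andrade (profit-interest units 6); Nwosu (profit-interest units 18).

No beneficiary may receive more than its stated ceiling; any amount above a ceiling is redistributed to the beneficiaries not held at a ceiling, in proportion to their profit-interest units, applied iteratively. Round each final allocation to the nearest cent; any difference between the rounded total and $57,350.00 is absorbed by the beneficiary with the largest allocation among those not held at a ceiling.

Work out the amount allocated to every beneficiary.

Sato: $7,900.00 | Okafor: $16,100.00 | Andrade: $8,337.50 | Nwosu: $25,012.50

Combined profit-interest units = 49.
Unconstrained shares: Sato 9,363.2653; Okafor 19,896.9388; Andrade 7,022.4490; Nwosu 21,067.3469.
Held at cap: Sato ($7,900.00), Okafor ($16,100.00); residual $33,350.00 reallocated over remaining profit-interest units 24.
Redistributed shares: Andrade 8,337.5000 → $8,337.50; Nwosu 25,012.5000 → $25,012.50.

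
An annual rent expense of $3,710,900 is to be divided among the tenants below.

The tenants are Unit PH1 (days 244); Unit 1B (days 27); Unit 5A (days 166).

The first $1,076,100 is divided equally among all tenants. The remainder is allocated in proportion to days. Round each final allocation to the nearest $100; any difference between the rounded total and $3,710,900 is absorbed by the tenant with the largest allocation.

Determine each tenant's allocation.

Equal tier: $1,076,100 ÷ 3 = $358,700 apiece.
Remainder $2,634,800 by days (total 437): Unit PH1 1,471,146.91 → $1,471,100; Unit 1B 162,790.85 → $162,800; Unit 5A 1,000,862.24 → $1,000,900.
Totals: Unit PH1 $358,700 + $1,471,100 = $1,829,800; Unit 1B $358,700 + $162,800 = $521,500; Unit 5A $358,700 + $1,000,900 = $1,359,600.

Unit PH1: $1,829,800 | Unit 1B: $521,500 | Unit 5A: $1,359,600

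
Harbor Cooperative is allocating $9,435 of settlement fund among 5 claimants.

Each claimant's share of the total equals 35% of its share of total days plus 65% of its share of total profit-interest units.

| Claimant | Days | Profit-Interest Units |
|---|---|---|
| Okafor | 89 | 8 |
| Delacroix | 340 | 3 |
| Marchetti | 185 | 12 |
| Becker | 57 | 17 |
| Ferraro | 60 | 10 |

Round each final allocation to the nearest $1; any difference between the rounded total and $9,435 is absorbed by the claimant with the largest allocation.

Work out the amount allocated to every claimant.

Totals — days 731, profit-interest units 50.
Composite weights (35% days + 65% profit-interest units): Okafor 0.1466; Delacroix 0.2018; Marchetti 0.2446; Becker 0.2483; Ferraro 0.1587.
Proportional shares: Okafor 1,383.29; Delacroix 1,903.90; Marchetti 2,307.59; Becker 2,342.63; Ferraro 1,497.60.
At nearest $1: Okafor $1,383; Delacroix $1,904; Marchetti $2,308; Becker $2,343; Ferraro $1,498. Sum = $9,436.
Difference $9,435 − $9,436 = −$1 applied to largest allocation (Becker): Becker becomes $2,342.

Okafor: $1,383; Delacroix: $1,904; Marchetti: $2,308; Becker: $2,342; Ferraro: $1,498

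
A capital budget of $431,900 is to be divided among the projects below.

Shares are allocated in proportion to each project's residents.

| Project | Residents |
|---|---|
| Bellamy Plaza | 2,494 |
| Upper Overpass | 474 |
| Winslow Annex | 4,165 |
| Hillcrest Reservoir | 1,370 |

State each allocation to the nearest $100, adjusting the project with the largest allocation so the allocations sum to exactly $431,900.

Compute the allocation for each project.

Bellamy Plaza: $126,700 | Upper Overpass: $24,100 | Winslow Annex: $211,500 | Hillcrest Reservoir: $69,600

Residents total: 8,503.
Pro-rata amounts: Bellamy Plaza 2,494/8,503 × $431,900 = 126,679.83; Upper Overpass 474/8,503 × $431,900 = 24,076.28; Winslow Annex 4,165/8,503 × $431,900 = 211,556.33; Hillcrest Reservoir 1,370/8,503 × $431,900 = 69,587.56.
At nearest $100: Bellamy Plaza $126,700; Upper Overpass $24,100; Winslow Annex $211,600; Hillcrest Reservoir $69,600. Sum = $432,000.
Difference $431,900 − $432,000 = −$100 applied to largest allocation (Winslow Annex): Winslow Annex becomes $211,500.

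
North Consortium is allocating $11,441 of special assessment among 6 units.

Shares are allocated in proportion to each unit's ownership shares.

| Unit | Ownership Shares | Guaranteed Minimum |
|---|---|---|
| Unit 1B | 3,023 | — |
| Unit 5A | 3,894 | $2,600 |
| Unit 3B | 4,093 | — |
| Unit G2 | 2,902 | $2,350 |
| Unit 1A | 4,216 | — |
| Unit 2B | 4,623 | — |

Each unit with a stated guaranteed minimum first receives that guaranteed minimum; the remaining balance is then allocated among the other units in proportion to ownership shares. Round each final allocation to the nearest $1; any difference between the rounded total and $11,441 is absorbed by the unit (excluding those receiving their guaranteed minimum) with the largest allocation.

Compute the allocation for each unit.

Unit 1B: $1,230 · Unit 5A: $2,600 · Unit 3B: $1,665 · Unit G2: $2,350 · Unit 1A: $1,715 · Unit 2B: $1,881

Fund the minimums — Unit 5A $2,600; Unit G2 $2,350. Balance $6,491.
Balance split over remaining ownership shares 15,955: Unit 1B 1,229.85 → $1,230; Unit 3B 1,665.16 → $1,665; Unit 1A 1,715.20 → $1,715; Unit 2B 1,880.78 → $1,881.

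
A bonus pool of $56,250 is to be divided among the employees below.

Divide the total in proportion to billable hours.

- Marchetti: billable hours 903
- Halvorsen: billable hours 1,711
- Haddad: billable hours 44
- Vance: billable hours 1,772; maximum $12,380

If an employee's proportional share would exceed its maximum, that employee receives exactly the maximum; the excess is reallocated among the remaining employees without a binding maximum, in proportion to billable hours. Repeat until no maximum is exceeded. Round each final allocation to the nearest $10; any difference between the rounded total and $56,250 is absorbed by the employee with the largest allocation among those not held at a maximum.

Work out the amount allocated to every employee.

Billable hours total: 4,430.
Proportional shares (ignoring caps): Marchetti 11,465.86; Halvorsen 21,725.45; Haddad 558.69; Vance 22,500.00.
Capped: Vance ($12,380); balance $43,870 reallocated over remaining billable hours 2,658.
Remaining shares: Marchetti 14,903.92 → $14,900; Halvorsen 28,239.87 → $28,240; Haddad 726.22 → $730.

Marchetti: $14,900 | Halvorsen: $28,240 | Haddad: $730 | Vance: $12,380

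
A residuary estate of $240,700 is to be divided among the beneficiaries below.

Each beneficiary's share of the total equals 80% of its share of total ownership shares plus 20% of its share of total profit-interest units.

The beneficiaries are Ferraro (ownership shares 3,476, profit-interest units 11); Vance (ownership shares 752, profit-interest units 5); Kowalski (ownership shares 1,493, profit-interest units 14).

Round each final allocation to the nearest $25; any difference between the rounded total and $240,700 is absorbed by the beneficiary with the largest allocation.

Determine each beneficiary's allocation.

Ferraro: $134,650 · Vance: $33,325 · Kowalski: $72,725

Ownership shares total 5,721; profit-interest units total 30.
Combined weights (80% ownership shares + 20% profit-interest units): Ferraro 0.5594; Vance 0.1385; Kowalski 0.3021.
Pro-rata amounts: Ferraro 134,648.11; Vance 33,334.49; Kowalski 72,717.40.
At nearest $25: Ferraro $134,650; Vance $33,325; Kowalski $72,725. Sum = $240,700.
Sum already equals the total — no adjustment.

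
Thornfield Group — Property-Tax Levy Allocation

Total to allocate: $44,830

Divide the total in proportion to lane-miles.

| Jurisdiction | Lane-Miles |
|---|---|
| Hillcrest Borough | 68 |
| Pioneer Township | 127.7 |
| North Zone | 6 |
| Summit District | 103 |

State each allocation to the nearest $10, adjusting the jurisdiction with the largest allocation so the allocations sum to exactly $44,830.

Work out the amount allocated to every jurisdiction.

Hillcrest Borough: $10,000 | Pioneer Township: $18,800 | North Zone: $880 | Summit District: $15,150

Total lane-miles = 304.7.
Proportional shares: Hillcrest Borough 68/304.7 × $44,830 = 10,004.73; Pioneer Township 127.7/304.7 × $44,830 = 18,788.29; North Zone 6/304.7 × $44,830 = 882.77; Summit District 103/304.7 × $44,830 = 15,154.22.
Rounded to nearest $10: Hillcrest Borough $10,000; Pioneer Township $18,790; North Zone $880; Summit District $15,150. Sum = $44,820.
Difference $44,830 − $44,820 = +$10 applied to largest allocation (Pioneer Township): Pioneer Township becomes $18,800.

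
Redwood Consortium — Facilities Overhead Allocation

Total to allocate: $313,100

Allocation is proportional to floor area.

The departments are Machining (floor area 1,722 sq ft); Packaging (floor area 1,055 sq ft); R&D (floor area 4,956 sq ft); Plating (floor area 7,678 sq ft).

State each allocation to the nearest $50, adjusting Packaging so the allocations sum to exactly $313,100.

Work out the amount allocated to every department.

Combined floor area = 15,411.
Proportional shares: Machining 1,722/15,411 × $313,100 = 34,985.28; Packaging 1,055/15,411 × $313,100 = 21,434.07; R&D 4,956/15,411 × $313,100 = 100,689.35; Plating 7,678/15,411 × $313,100 = 155,991.29.
At nearest $50: Machining $35,000; Packaging $21,450; R&D $100,700; Plating $156,000. Sum = $313,150.
Difference $313,100 − $313,150 = −$50 applied to Packaging: Packaging becomes $21,400.

Machining: $35,000 | Packaging: $21,400 | R&D: $100,700 | Plating: $156,000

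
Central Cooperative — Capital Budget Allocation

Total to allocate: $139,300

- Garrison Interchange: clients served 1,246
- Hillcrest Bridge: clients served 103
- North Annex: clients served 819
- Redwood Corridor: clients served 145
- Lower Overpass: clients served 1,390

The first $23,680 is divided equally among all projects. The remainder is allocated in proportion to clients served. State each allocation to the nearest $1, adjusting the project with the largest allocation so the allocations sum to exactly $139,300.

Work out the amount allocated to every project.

First tranche $23,680 split equally: $4,736 each.
Remainder $115,620 by clients served (total 3,703): Garrison Interchange 38,904.27 → $38,904; Hillcrest Bridge 3,216.00 → $3,216; North Annex 25,571.91 → $25,572; Redwood Corridor 4,527.38 → $4,527; Lower Overpass 43,400.43 → $43,400.
Rounding difference +$1 on remainder applied to Lower Overpass.
Totals: Garrison Interchange $4,736 + $38,904 = $43,640; Hillcrest Bridge $4,736 + $3,216 = $7,952; North Annex $4,736 + $25,572 = $30,308; Redwood Corridor $4,736 + $4,527 = $9,263; Lower Overpass $4,736 + $43,401 = $48,137.

Garrison Interchange: $43,640; Hillcrest Bridge: $7,952; North Annex: $30,308; Redwood Corridor: $9,263; Lower Overpass: $48,137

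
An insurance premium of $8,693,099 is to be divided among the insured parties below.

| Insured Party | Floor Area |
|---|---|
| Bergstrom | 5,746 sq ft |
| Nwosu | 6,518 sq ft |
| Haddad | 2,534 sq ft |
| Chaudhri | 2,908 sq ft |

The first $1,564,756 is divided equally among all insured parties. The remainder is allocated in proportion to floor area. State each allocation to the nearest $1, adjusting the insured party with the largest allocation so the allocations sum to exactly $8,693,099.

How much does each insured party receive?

Equal tier: $1,564,756 ÷ 4 = $391,189 apiece.
Remainder $7,128,343 by floor area (total 17,706): Bergstrom 2,313,309.55 → $2,313,310; Nwosu 2,624,112.71 → $2,624,113; Haddad 1,020,175.15 → $1,020,175; Chaudhri 1,170,745.59 → $1,170,746.
Rounding difference −$1 on remainder applied to Nwosu.
Totals: Bergstrom $391,189 + $2,313,310 = $2,704,499; Nwosu $391,189 + $2,624,112 = $3,015,301; Haddad $391,189 + $1,020,175 = $1,411,364; Chaudhri $391,189 + $1,170,746 = $1,561,935.

Bergstrom: $2,704,499 · Nwosu: $3,015,301 · Haddad: $1,411,364 · Chaudhri: $1,561,935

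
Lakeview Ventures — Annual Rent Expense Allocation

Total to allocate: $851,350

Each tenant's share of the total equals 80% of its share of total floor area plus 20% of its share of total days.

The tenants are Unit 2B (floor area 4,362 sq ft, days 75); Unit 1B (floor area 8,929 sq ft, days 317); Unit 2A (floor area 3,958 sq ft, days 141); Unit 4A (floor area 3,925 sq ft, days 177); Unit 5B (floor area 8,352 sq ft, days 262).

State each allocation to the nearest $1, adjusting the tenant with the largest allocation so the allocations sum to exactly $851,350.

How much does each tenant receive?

Unit 2B: $113,757 | Unit 1B: $261,498 | Unit 2A: $115,999 | Unit 4A: $121,544 | Unit 5B: $238,552

Totals — floor area 29,526, days 972.
Composite weights (80% floor area + 20% days): Unit 2B 0.1336; Unit 1B 0.3072; Unit 2A 0.1363; Unit 4A 0.1428; Unit 5B 0.2802.
Proportional shares: Unit 2B 113,756.93; Unit 1B 261,496.82; Unit 2A 115,999.35; Unit 4A 121,544.43; Unit 5B 238,552.47.
After rounding ($1): Unit 2B $113,757; Unit 1B $261,497; Unit 2A $115,999; Unit 4A $121,544; Unit 5B $238,552. Sum = $851,349.
Difference $851,350 − $851,349 = +$1 applied to largest allocation (Unit 1B): Unit 1B becomes $261,498.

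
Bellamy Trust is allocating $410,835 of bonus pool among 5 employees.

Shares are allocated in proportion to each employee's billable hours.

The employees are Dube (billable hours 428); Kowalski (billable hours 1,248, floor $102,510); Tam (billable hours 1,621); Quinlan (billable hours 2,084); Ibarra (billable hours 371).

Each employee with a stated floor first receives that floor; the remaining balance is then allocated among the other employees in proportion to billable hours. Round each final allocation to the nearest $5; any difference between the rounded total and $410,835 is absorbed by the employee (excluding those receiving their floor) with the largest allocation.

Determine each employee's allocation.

Dube: $29,300 · Kowalski: $102,510 · Tam: $110,965 · Quinlan: $142,665 · Ibarra: $25,395

Guaranteed amounts: Kowalski $102,510. Remaining pool $308,325.
Remaining pool split over remaining billable hours 4,504: Dube 29,299.09 → $29,300; Tam 110,966.88 → $110,965; Quinlan 142,661.92 → $142,660; Ibarra 25,397.11 → $25,395.
Rounding difference +$5 applied to Quinlan → $142,665.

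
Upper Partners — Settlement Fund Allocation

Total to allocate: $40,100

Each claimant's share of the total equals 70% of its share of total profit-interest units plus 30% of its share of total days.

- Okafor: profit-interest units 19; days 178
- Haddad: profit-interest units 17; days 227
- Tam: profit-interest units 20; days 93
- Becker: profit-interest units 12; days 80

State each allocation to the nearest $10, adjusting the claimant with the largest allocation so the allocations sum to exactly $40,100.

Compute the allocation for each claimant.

Okafor: $11,550 | Haddad: $11,740 | Tam: $10,190 | Becker: $6,620

Profit-interest units total 68; days total 578.
Combined weights (70% profit-interest units + 30% days): Okafor 0.2880; Haddad 0.2928; Tam 0.2542; Becker 0.1651.
Raw shares: Okafor 11,547.83; Haddad 11,742.08; Tam 10,191.51; Becker 6,618.58.
Rounded to nearest $10: Okafor $11,550; Haddad $11,740; Tam $10,190; Becker $6,620. Sum = $40,100.
No rounding difference to absorb.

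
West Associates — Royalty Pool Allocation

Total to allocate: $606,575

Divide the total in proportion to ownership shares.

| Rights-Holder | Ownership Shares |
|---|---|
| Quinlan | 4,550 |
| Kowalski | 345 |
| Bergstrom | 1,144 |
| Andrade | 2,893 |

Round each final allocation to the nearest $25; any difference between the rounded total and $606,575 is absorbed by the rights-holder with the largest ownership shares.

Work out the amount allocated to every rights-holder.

Sum of ownership shares: 8,932.
Proportional shares: Quinlan 4,550/8,932 × $606,575 = 308,991.97; Kowalski 345/8,932 × $606,575 = 23,429.06; Bergstrom 1,144/8,932 × $606,575 = 77,689.41; Andrade 2,893/8,932 × $606,575 = 196,464.56.
After rounding ($25): Quinlan $309,000; Kowalski $23,425; Bergstrom $77,700; Andrade $196,475. Sum = $606,600.
Difference $606,575 − $606,600 = −$25 applied to largest ownership shares (Quinlan): Quinlan becomes $308,975.

Quinlan: $308,975 · Kowalski: $23,425 · Bergstrom: $77,700 · Andrade: $196,475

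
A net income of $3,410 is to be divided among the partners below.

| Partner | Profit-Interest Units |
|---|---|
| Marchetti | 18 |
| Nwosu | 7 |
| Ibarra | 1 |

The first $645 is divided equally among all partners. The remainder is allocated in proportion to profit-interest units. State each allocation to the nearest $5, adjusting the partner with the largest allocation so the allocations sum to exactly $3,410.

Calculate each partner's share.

First tranche $645 split equally: $215 each.
Remainder $2,765 by profit-interest units (total 26): Marchetti 1,914.23 → $1,915; Nwosu 744.42 → $745; Ibarra 106.35 → $105.
Totals: Marchetti $215 + $1,915 = $2,130; Nwosu $215 + $745 = $960; Ibarra $215 + $105 = $320.

Marchetti: $2,130 | Nwosu: $960 | Ibarra: $320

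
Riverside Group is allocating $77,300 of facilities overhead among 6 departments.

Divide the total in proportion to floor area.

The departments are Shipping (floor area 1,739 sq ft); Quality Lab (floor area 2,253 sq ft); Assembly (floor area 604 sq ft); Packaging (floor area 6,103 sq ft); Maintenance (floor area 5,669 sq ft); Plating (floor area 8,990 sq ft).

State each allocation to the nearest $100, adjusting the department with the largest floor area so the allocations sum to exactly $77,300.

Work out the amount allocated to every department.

Floor area total: 1,739 + 2,253 + 604 + 6,103 + 5,669 + 8,990 = 25,358.
Proportional shares: Shipping 5,301.08; Quality Lab 6,867.93; Assembly 1,841.20; Packaging 18,604.07; Maintenance 17,281.08; Plating 27,404.65.
After rounding ($100): Shipping $5,300; Quality Lab $6,900; Assembly $1,800; Packaging $18,600; Maintenance $17,300; Plating $27,400. Sum = $77,300.
Rounded total matches; no reconciliation needed.

Shipping: $5,300 · Quality Lab: $6,900 · Assembly: $1,800 · Packaging: $18,600 · Maintenance: $17,300 · Plating: $27,400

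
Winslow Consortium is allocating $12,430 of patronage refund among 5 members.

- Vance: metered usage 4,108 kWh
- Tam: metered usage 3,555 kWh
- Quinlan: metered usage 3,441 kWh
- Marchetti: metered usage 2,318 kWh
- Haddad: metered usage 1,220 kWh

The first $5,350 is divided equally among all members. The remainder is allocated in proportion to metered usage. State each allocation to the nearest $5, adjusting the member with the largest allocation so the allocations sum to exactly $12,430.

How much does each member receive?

First tranche $5,350 split equally: $1,070 each.
Remainder $7,080 by metered usage (total 14,642): Vance 1,986.38 → $1,985; Tam 1,718.99 → $1,720; Quinlan 1,663.86 → $1,665; Marchetti 1,120.85 → $1,120; Haddad 589.92 → $590.
Totals: Vance $1,070 + $1,985 = $3,055; Tam $1,070 + $1,720 = $2,790; Quinlan $1,070 + $1,665 = $2,735; Marchetti $1,070 + $1,120 = $2,190; Haddad $1,070 + $590 = $1,660.

Vance: $3,055 | Tam: $2,790 | Quinlan: $2,735 | Marchetti: $2,190 | Haddad: $1,660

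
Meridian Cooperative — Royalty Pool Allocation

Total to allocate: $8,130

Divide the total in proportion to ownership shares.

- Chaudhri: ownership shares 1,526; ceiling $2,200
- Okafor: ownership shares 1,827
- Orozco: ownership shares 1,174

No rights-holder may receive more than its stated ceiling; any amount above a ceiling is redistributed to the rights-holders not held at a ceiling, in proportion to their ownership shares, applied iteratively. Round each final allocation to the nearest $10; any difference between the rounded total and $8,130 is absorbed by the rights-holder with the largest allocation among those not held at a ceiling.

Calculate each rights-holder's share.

Chaudhri: $2,200 · Okafor: $3,610 · Orozco: $2,320

Total ownership shares = 4,527.
Proportional shares (ignoring caps): Chaudhri 2,740.53; Okafor 3,281.09; Orozco 2,108.38.
Capped: Chaudhri ($2,200); residual $5,930 reallocated over remaining ownership shares 3,001.
Remaining shares: Okafor 3,610.17 → $3,610; Orozco 2,319.83 → $2,320.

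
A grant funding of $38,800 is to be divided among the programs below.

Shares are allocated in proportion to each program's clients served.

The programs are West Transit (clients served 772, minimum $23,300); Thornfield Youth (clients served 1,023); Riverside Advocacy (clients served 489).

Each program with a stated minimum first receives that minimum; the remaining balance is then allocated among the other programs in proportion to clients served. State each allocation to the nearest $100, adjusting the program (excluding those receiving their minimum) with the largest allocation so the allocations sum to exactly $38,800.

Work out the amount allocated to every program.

West Transit: $23,300 · Thornfield Youth: $10,500 · Riverside Advocacy: $5,000

Fund the minimums — West Transit $23,300. Remaining pool $15,500.
Remaining pool split over remaining clients served 1,512: Thornfield Youth 10,487.10 → $10,500; Riverside Advocacy 5,012.90 → $5,000.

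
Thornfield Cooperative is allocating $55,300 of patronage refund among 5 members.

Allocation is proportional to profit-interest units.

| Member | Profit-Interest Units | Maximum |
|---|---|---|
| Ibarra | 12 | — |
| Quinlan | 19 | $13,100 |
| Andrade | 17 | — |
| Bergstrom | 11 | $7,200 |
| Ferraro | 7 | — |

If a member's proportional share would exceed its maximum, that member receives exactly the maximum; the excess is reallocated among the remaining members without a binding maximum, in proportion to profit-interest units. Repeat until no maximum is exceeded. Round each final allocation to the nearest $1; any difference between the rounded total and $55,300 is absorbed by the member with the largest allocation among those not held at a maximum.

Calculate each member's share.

Total profit-interest units = 66.
Pro-rata shares before constraints: Ibarra 10,054.55; Quinlan 15,919.70; Andrade 14,243.94; Bergstrom 9,216.67; Ferraro 5,865.15.
Capped: Quinlan ($13,100), Bergstrom ($7,200); remaining pool $35,000 reallocated over remaining profit-interest units 36.
Redistributed shares: Ibarra 11,666.67 → $11,667; Andrade 16,527.78 → $16,528; Ferraro 6,805.56 → $6,806.
Rounding difference −$1 applied to Andrade → $16,527.

Ibarra: $11,667 · Quinlan: $13,100 · Andrade: $16,527 · Bergstrom: $7,200 · Ferraro: $6,806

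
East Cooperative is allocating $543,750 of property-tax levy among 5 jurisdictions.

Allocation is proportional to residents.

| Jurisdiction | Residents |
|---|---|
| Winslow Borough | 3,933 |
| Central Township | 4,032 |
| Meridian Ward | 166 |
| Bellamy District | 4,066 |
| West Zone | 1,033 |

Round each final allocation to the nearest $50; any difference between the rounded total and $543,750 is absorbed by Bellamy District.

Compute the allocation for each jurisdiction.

Winslow Borough: $161,650; Central Township: $165,700; Meridian Ward: $6,800; Bellamy District: $167,150; West Zone: $42,450

Residents total: 13,230.
Unrounded shares: Winslow Borough 3,933/13,230 × $543,750 = 161,645.41; Central Township 4,032/13,230 × $543,750 = 165,714.29; Meridian Ward 166/13,230 × $543,750 = 6,822.56; Bellamy District 4,066/13,230 × $543,750 = 167,111.68; West Zone 1,033/13,230 × $543,750 = 42,456.07.
After rounding ($50): Winslow Borough $161,650; Central Township $165,700; Meridian Ward $6,800; Bellamy District $167,100; West Zone $42,450. Sum = $543,700.
Difference $543,750 − $543,700 = +$50 applied to Bellamy District: Bellamy District becomes $167,150.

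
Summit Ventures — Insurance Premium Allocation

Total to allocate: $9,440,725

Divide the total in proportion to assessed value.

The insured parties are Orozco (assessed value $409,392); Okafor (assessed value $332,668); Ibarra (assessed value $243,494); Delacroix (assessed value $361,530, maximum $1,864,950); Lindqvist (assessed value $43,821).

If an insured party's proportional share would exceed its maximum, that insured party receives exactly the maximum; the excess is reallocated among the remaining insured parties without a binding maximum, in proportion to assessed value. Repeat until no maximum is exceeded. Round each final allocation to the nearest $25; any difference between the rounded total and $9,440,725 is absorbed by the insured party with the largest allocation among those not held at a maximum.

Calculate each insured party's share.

Combined assessed value = 1,390,905.
Proportional shares (ignoring caps): Orozco 2,778,735.64; Okafor 2,257,973.84; Ibarra 1,652,708.05; Delacroix 2,453,873.78; Lindqvist 297,433.69.
Capped: Delacroix ($1,864,950); residual $7,575,775 reallocated over remaining assessed value 1,029,375.
Remaining shares: Orozco 3,012,956.09 → $3,012,950; Okafor 2,448,299.13 → $2,448,300; Ibarra 1,792,015.31 → $1,792,025; Lindqvist 322,504.47 → $322,500.

Orozco: $3,012,950 · Okafor: $2,448,300 · Ibarra: $1,792,025 · Delacroix: $1,864,950 · Lindqvist: $322,500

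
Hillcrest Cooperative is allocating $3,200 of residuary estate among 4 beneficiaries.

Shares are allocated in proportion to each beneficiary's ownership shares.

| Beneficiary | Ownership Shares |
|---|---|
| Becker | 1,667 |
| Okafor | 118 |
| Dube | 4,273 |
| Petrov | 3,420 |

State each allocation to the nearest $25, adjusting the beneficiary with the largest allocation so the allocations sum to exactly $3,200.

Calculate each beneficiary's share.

Ownership shares total: 9,478.
Unrounded shares: Becker 1,667/9,478 × $3,200 = 562.82; Okafor 118/9,478 × $3,200 = 39.84; Dube 4,273/9,478 × $3,200 = 1,442.67; Petrov 3,420/9,478 × $3,200 = 1,154.67.
After rounding ($25): Becker $575; Okafor $50; Dube $1,450; Petrov $1,150. Sum = $3,225.
Difference $3,200 − $3,225 = −$25 applied to largest allocation (Dube): Dube becomes $1,425.

Becker: $575 | Okafor: $50 | Dube: $1,425 | Petrov: $1,150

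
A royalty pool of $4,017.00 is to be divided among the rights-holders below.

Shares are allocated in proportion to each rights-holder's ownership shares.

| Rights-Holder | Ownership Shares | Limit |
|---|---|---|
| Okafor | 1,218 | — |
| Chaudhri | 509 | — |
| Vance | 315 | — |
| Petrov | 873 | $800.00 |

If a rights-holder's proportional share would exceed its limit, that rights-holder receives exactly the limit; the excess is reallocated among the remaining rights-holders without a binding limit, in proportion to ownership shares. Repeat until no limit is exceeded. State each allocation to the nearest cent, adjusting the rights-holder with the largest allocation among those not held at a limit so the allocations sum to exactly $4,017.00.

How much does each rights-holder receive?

Sum of ownership shares: 2,915.
Pro-rata shares before constraints: Okafor 1,678.4583; Chaudhri 701.4247; Vance 434.0840; Petrov 1,203.0329.
Capped: Petrov ($800.00); residual $3,217.00 reallocated over remaining ownership shares 2,042.
Remaining shares: Okafor 1,918.8570 → $1,918.86; Chaudhri 801.8869 → $801.89; Vance 496.2561 → $496.26.
Rounding difference −$0.01 applied to Okafor → $1,918.85.

Okafor: $1,918.85 · Chaudhri: $801.89 · Vance: $496.26 · Petrov: $800.00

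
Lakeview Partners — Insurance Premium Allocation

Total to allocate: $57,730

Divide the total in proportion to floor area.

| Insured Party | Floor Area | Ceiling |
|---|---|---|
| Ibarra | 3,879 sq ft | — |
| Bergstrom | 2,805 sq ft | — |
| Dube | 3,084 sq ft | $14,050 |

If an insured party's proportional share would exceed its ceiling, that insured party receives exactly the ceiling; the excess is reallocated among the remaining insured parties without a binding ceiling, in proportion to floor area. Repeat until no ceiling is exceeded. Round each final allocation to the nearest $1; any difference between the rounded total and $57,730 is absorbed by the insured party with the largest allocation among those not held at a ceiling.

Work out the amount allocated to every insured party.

Sum of floor area: 9,768.
Unconstrained shares: Ibarra 22,925.33; Bergstrom 16,577.87; Dube 18,226.79.
Held at cap: Dube ($14,050); balance $43,680 reallocated over remaining floor area 6,684.
Remaining shares: Ibarra 25,349.30 → $25,349; Bergstrom 18,330.70 → $18,331.

Ibarra: $25,349 · Bergstrom: $18,331 · Dube: $14,050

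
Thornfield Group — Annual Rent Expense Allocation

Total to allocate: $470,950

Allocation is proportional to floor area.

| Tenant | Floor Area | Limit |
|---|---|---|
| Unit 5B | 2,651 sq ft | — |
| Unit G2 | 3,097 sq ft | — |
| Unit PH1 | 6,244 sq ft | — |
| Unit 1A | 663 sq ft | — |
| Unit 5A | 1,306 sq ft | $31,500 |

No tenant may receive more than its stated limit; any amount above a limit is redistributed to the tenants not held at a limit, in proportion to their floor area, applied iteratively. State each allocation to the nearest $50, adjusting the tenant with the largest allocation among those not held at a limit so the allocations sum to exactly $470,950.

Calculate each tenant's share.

Sum of floor area: 13,961.
Proportional shares (ignoring caps): Unit 5B 89,426.86; Unit G2 104,471.90; Unit PH1 210,630.46; Unit 1A 22,365.15; Unit 5A 44,055.63.
Held at cap: Unit 5A ($31,500); residual $439,450 reallocated over remaining floor area 12,655.
Redistributed shares: Unit 5B 92,057.05 → $92,050; Unit G2 107,544.58 → $107,550; Unit PH1 216,825.43 → $216,850; Unit 1A 23,022.94 → $23,000.

Unit 5B: $92,050 · Unit G2: $107,550 · Unit PH1: $216,850 · Unit 1A: $23,000 · Unit 5A: $31,500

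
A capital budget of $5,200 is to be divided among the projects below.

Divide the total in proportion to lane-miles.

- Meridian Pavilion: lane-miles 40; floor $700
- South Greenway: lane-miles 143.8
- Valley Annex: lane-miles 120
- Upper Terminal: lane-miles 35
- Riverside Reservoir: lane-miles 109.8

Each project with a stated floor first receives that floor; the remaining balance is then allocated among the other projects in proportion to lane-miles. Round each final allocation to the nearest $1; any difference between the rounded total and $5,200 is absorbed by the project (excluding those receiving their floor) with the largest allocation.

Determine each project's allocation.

Meridian Pavilion: $700 | South Greenway: $1,584 | Valley Annex: $1,322 | Upper Terminal: $385 | Riverside Reservoir: $1,209

Minimums first: Meridian Pavilion $700. Remaining pool $4,500.
Remaining pool split over remaining lane-miles 408.6: South Greenway 1,583.70 → $1,584; Valley Annex 1,321.59 → $1,322; Upper Terminal 385.46 → $385; Riverside Reservoir 1,209.25 → $1,209.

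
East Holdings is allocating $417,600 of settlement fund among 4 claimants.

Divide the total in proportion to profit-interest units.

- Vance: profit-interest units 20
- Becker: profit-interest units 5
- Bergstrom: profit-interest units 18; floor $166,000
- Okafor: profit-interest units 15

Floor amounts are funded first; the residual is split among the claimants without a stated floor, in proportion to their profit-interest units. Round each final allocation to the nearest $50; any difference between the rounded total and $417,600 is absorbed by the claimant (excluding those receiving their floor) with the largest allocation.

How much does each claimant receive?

Vance: $125,800; Becker: $31,450; Bergstrom: $166,000; Okafor: $94,350

Minimums first: Bergstrom $166,000. Residual $251,600.
Residual split over remaining profit-interest units 40: Vance 125,800.00 → $125,800; Becker 31,450.00 → $31,450; Okafor 94,350.00 → $94,350.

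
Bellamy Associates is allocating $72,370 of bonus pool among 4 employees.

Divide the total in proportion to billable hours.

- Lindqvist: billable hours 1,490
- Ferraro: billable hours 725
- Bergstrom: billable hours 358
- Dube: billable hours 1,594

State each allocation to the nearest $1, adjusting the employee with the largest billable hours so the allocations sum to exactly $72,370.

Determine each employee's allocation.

Combined billable hours = 1,490 + 725 + 358 + 1,594 = 4,167.
Raw shares: Lindqvist 25,877.44; Ferraro 12,591.37; Bergstrom 6,217.53; Dube 27,683.65.
Rounded to nearest $1: Lindqvist $25,877; Ferraro $12,591; Bergstrom $6,218; Dube $27,684. Sum = $72,370.
Sum already equals the total — no adjustment.

Lindqvist: $25,877 | Ferraro: $12,591 | Bergstrom: $6,218 | Dube: $27,684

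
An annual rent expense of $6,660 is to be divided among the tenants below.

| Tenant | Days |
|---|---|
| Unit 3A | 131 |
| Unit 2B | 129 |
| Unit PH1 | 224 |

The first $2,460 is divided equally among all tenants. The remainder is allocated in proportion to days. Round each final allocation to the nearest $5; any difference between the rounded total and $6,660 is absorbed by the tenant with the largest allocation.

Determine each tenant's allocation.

Unit 3A: $1,955 · Unit 2B: $1,940 · Unit PH1: $2,765

$2,460 shared equally gives $820 per tenant.
Remainder $4,200 by days (total 484): Unit 3A 1,136.78 → $1,135; Unit 2B 1,119.42 → $1,120; Unit PH1 1,943.80 → $1,945.
Totals: Unit 3A $820 + $1,135 = $1,955; Unit 2B $820 + $1,120 = $1,940; Unit PH1 $820 + $1,945 = $2,765.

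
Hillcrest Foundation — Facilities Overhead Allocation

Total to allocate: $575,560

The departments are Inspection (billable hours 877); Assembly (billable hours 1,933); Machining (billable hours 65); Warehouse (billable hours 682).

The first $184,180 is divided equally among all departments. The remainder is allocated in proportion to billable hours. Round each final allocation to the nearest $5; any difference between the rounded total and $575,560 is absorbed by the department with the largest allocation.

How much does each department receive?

First tranche $184,180 split equally: $46,045 each.
Remainder $391,380 by billable hours (total 3,557): Inspection 96,497.12 → $96,495; Assembly 212,689.78 → $212,690; Machining 7,152.01 → $7,150; Warehouse 75,041.09 → $75,040.
Rounding difference +$5 on remainder applied to Assembly.
Totals: Inspection $46,045 + $96,495 = $142,540; Assembly $46,045 + $212,695 = $258,740; Machining $46,045 + $7,150 = $53,195; Warehouse $46,045 + $75,040 = $121,085.

Inspection: $142,540 | Assembly: $258,740 | Machining: $53,195 | Warehouse: $121,085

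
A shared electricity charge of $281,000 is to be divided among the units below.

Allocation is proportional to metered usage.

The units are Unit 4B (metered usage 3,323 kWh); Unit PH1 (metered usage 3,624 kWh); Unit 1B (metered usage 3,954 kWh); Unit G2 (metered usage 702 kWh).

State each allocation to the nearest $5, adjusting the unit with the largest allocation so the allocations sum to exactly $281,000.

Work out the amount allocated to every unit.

Combined metered usage = 11,603.
Unrounded shares: Unit 4B 3,323/11,603 × $281,000 = 80,476.00; Unit PH1 3,624/11,603 × $281,000 = 87,765.58; Unit 1B 3,954/11,603 × $281,000 = 95,757.48; Unit G2 702/11,603 × $281,000 = 17,000.95.
Rounded to nearest $5: Unit 4B $80,475; Unit PH1 $87,765; Unit 1B $95,755; Unit G2 $17,000. Sum = $280,995.
Difference $281,000 − $280,995 = +$5 applied to largest allocation (Unit 1B): Unit 1B becomes $95,760.

Unit 4B: $80,475 · Unit PH1: $87,765 · Unit 1B: $95,760 · Unit G2: $17,000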